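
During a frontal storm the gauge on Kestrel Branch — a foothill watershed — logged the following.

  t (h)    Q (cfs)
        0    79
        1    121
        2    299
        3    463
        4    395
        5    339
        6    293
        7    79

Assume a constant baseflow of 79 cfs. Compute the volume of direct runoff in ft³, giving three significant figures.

V ≈ 5.17 × 10^6 ft³

Direct-runoff ordinates (Q − Q_b): 0.0, 42.0, 220.0, 384.0, 316.0, 260.0, 214.0, 0.0 cfs.
ΣQ_DR = 1436 cfs.
With Δt = 1 h = 3600 s, V = ΣQ_DR · Δt = 1436 × 3600 = 5.17 × 10^6 ft³.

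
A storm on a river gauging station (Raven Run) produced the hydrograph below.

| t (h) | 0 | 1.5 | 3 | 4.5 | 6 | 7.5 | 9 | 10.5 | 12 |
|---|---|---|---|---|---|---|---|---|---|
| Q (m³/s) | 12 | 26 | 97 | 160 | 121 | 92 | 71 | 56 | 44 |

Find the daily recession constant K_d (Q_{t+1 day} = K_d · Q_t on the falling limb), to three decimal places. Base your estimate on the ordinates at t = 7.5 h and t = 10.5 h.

Between t = 7.5 h and t = 10.5 h the flow falls from 92 to 56 m³/s over 2×1.5 h = 3 h.
Per-interval ratio K = (56/92)^(1/2) = 0.7802; K_d = K^(24/1.5) = 0.019.

K_d ≈ 0.019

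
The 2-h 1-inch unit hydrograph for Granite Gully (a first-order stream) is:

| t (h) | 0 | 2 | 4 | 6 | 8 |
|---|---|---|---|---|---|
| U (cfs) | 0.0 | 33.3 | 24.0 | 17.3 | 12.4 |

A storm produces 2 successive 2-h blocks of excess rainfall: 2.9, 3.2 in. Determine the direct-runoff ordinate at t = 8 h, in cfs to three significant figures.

Q ≈ 91.3 cfs

By discrete convolution, Q_j = Σ (P_i / 1 in) · U_{j−i}.
At t = 8 h (j=4): Q = (2.9/1)·12.4 + (3.2/1)·17.3 = 91.3 cfs.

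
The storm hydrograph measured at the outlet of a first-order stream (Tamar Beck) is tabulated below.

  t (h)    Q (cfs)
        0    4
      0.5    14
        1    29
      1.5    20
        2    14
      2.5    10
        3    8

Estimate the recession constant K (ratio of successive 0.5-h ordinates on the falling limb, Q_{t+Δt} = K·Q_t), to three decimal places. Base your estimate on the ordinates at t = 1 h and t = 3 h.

K ≈ 0.725

Using the recession-limb readings at t = 1 h and t = 3 h: Q falls from 29 to 8 cfs over 4 intervals.
K = (Q₂/Q₁)^(1/4) = (8/29)^(1/4) = 0.725.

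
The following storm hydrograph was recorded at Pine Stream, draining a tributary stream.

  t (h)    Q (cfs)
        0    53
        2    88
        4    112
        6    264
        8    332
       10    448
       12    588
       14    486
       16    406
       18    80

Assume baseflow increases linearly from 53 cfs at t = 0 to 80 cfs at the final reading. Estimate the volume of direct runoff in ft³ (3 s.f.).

Direct-runoff ordinates (Q − Q_b): 0.00, 32.00, 53.00, 202.00, 267.00, 380.00, 517.00, 412.00, 329.00, 0.00 cfs.
ΣQ_DR = 2192 cfs.
With Δt = 2 h = 7200 s, V = ΣQ_DR · Δt = 2192 × 7200 = 1.58 × 10^7 ft³.

V ≈ 1.58 × 10^7 ft³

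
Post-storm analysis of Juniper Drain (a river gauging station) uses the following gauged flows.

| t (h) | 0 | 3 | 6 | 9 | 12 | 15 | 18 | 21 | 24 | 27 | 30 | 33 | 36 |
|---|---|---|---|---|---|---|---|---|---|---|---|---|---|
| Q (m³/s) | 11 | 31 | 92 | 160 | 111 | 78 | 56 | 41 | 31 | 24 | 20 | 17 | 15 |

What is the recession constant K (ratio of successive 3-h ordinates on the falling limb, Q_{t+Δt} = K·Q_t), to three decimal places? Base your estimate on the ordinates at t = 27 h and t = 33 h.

Using the recession-limb readings at t = 27 h and t = 33 h: Q falls from 24 to 17 m³/s over 2 intervals.
K = (Q₂/Q₁)^(1/2) = (17/24)^(1/2) = 0.842.

K ≈ 0.842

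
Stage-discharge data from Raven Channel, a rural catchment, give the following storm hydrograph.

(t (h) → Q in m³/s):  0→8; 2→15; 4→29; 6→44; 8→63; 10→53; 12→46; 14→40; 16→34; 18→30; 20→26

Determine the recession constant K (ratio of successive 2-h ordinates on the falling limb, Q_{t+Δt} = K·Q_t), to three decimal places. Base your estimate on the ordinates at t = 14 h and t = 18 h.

K ≈ 0.866

Using the recession-limb readings at t = 14 h and t = 18 h: Q falls from 40 to 30 m³/s over 2 intervals.
K = (Q₂/Q₁)^(1/2) = (30/40)^(1/2) = 0.866.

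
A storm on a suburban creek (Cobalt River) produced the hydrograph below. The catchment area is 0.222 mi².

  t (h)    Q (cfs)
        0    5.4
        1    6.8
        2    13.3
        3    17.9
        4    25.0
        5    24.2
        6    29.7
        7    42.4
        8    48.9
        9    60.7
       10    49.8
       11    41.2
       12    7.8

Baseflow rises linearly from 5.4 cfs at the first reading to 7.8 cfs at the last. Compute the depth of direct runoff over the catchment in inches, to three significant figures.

Direct runoff: 0.00, 1.20, 7.50, 11.90, 18.80, 17.80, 23.10, 35.60, 41.90, 53.50, 42.40, 33.60, 0.00 cfs; ΣQ_DR = 287.3 cfs.
V = ΣQ_DR · Δt = 287.3 × 3600 s = 1.034 × 10^6 ft³.
Over A = 0.222 mi², depth = V / A = 2.01 in.

d ≈ 2.01 in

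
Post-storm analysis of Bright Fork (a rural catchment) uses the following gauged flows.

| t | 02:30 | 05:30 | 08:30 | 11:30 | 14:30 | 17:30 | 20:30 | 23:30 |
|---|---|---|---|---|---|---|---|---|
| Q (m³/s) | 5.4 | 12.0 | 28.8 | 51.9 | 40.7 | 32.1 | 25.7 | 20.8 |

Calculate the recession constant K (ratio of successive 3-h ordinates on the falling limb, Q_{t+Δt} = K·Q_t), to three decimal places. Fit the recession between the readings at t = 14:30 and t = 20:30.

K ≈ 0.795

Using the recession-limb readings at t = 14:30 and t = 20:30: Q falls from 40.7 to 25.7 m³/s over 2 intervals.
K = (Q₂/Q₁)^(1/2) = (25.7/40.7)^(1/2) = 0.795.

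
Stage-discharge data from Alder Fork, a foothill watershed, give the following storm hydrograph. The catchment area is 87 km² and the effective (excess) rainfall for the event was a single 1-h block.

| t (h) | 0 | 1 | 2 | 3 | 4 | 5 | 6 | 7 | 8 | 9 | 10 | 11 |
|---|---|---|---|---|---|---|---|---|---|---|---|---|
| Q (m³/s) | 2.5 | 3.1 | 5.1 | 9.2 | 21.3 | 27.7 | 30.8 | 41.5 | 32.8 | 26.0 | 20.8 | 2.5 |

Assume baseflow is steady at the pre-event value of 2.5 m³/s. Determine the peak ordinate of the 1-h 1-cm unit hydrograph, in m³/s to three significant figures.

Direct runoff: 0.0, 0.6, 2.6, 6.7, 18.8, 25.2, 28.3, 39.0, 30.3, 23.5, 18.3, 0.0 m³/s; ΣQ_DR = 193.3 m³/s, peak = 39.0 m³/s.
Runoff depth d = ΣQ_DR·Δt / A = 193.3 × 3600 / (87 km²) = 7.999 mm.
The 1-cm UH is the DRH scaled by (10 mm)/d, so U_p = 39.0 × 10/7.999 = 48.8 m³/s.

U_p ≈ 48.8 m³/s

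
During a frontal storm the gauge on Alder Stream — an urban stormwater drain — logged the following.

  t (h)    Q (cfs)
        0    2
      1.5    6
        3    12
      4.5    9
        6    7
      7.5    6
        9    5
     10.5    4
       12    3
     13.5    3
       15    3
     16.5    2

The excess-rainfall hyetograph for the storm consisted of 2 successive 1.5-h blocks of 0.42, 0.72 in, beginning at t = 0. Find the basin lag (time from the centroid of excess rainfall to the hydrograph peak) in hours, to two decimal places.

Centroid of excess rainfall: t_c = Σ P_i·t̄_i / ΣP_i = 1.6974 h (block centres at 0.75, 2.25 h).
Hydrograph peak occurs at t = 3 h, so basin lag t_L = 3 − 1.6974 = 1.30 h.

t_L ≈ 1.30 h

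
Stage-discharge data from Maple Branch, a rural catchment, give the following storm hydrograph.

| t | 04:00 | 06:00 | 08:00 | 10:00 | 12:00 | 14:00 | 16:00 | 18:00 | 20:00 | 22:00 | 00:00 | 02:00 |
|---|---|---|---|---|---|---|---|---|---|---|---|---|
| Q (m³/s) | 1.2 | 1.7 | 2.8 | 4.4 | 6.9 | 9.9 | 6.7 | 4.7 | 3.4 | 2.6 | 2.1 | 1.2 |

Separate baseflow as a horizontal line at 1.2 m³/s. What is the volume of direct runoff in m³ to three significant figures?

V ≈ 2.39 × 10^5 m³

Direct-runoff ordinates (Q − Q_b): 0.0, 0.5, 1.6, 3.2, 5.7, 8.7, 5.5, 3.5, 2.2, 1.4, 0.9, 0.0 m³/s.
ΣQ_DR = 33.20 m³/s.
With Δt = 2 h = 7200 s, V = ΣQ_DR · Δt = 33.20 × 7200 = 2.39 × 10^5 m³.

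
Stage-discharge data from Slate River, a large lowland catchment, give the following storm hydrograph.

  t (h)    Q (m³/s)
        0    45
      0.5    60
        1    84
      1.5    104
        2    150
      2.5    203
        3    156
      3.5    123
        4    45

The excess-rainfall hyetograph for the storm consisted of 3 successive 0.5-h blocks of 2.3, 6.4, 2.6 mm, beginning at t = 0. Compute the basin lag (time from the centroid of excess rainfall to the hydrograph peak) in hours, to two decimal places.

Centroid of excess rainfall: t_c = Σ P_i·t̄_i / ΣP_i = 0.7633 h (block centres at 0.25, 0.75, 1.25 h).
Hydrograph peak occurs at t = 2.5 h, so basin lag t_L = 2.5 − 0.7633 = 1.74 h.

t_L ≈ 1.74 h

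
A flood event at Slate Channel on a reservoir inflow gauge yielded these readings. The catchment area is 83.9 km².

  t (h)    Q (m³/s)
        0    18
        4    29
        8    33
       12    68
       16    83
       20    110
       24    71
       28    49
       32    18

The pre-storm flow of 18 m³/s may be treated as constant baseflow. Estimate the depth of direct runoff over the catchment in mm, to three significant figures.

Direct runoff: 0.0, 11.0, 15.0, 50.0, 65.0, 92.0, 53.0, 31.0, 0.0 m³/s; ΣQ_DR = 317.0 m³/s.
V = ΣQ_DR · Δt = 317.0 × 14400 s = 4.565 × 10^6 m³.
Over A = 83.9 km², depth = V / A = 54.4 mm.

d ≈ 54.4 mm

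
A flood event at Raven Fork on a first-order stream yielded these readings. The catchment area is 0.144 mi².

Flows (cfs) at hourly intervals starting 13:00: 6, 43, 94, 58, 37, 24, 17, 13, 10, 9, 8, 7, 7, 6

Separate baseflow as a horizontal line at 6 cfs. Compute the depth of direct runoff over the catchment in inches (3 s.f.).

Direct runoff: 0.0, 37.0, 88.0, 52.0, 31.0, 18.0, 11.0, 7.0, 4.0, 3.0, 2.0, 1.0, 1.0, 0.0 cfs; ΣQ_DR = 255.0 cfs.
V = ΣQ_DR · Δt = 255.0 × 3600 s = 9.180 × 10^5 ft³.
Over A = 0.144 mi², depth = V / A = 2.74 in.

d ≈ 2.74 in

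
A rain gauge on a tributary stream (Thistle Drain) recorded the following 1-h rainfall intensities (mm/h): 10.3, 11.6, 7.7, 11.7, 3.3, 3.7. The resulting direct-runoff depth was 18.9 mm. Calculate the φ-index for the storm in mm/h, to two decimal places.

φ ≈ 5.60 mm/h

Only the 4 blocks with intensity above φ contribute runoff: 10.3, 11.6, 7.7, 11.7 mm/h.
Σ(I−φ)·Δt = d  ⇒  (10.3+11.6+7.7+11.7 − 4φ)·1 = 18.9
φ = (41.30 − 18.9/1) / 4 = 5.60 mm/h.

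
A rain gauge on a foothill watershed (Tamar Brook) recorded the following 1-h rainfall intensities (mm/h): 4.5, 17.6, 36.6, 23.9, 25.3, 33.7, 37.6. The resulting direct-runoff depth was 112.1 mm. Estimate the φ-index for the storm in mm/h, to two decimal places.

Only the 6 blocks with intensity above φ contribute runoff: 17.6, 36.6, 23.9, 25.3, 33.7, 37.6 mm/h.
Σ(I−φ)·Δt = d  ⇒  (17.6+36.6+23.9+25.3+33.7+37.6 − 6φ)·1 = 112.1
φ = (174.7 − 112.1/1) / 6 = 10.43 mm/h.

φ ≈ 10.43 mm/h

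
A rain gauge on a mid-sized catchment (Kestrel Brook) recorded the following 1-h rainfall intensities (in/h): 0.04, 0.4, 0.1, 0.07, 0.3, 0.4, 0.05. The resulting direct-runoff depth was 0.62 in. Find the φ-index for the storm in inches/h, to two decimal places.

φ ≈ 0.16 in/h

Only the 3 blocks with intensity above φ contribute runoff: 0.4, 0.3, 0.4 in/h.
Σ(I−φ)·Δt = d  ⇒  (0.4+0.3+0.4 − 3φ)·1 = 0.62
φ = (1.100 − 0.62/1) / 3 = 0.16 in/h.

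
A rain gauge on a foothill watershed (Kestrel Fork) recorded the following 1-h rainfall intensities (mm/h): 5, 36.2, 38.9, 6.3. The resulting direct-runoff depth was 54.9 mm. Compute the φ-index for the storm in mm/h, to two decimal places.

φ ≈ 10.10 mm/h

Only the 2 blocks with intensity above φ contribute runoff: 36.2, 38.9 mm/h.
Σ(I−φ)·Δt = d  ⇒  (36.2+38.9 − 2φ)·1 = 54.9
φ = (75.10 − 54.9/1) / 2 = 10.10 mm/h.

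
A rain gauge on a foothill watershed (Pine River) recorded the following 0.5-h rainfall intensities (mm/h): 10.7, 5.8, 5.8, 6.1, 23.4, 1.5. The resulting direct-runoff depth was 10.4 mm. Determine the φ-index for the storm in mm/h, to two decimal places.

Only the 2 blocks with intensity above φ contribute runoff: 10.7, 23.4 mm/h.
Σ(I−φ)·Δt = d  ⇒  (10.7+23.4 − 2φ)·0.5 = 10.4
φ = (34.10 − 10.4/0.5) / 2 = 6.65 mm/h.

φ ≈ 6.65 mm/h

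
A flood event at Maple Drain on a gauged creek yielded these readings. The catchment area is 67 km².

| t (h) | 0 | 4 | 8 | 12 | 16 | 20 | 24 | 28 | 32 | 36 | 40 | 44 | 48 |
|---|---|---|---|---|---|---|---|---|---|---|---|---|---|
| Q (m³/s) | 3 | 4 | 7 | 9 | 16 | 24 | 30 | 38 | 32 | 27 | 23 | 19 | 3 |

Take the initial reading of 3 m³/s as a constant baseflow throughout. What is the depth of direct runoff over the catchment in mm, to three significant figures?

Direct runoff: 0.0, 1.0, 4.0, 6.0, 13.0, 21.0, 27.0, 35.0, 29.0, 24.0, 20.0, 16.0, 0.0 m³/s; ΣQ_DR = 196.0 m³/s.
V = ΣQ_DR · Δt = 196.0 × 14400 s = 2.822 × 10^6 m³.
Over A = 67 km², depth = V / A = 42.1 mm.

d ≈ 42.1 mm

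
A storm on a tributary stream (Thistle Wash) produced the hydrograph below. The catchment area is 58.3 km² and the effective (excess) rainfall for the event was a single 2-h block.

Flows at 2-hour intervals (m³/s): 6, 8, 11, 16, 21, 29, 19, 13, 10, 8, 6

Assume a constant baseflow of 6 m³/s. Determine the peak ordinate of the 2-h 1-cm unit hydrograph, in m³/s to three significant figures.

Direct runoff: 0.0, 2.0, 5.0, 10.0, 15.0, 23.0, 13.0, 7.0, 4.0, 2.0, 0.0 m³/s; ΣQ_DR = 81.00 m³/s, peak = 23.0 m³/s.
Runoff depth d = ΣQ_DR·Δt / A = 81.00 × 7200 / (58.3 km²) = 10.00 mm.
The 1-cm UH is the DRH scaled by (10 mm)/d, so U_p = 23.0 × 10/10.00 = 23.0 m³/s.

U_p ≈ 23.0 m³/s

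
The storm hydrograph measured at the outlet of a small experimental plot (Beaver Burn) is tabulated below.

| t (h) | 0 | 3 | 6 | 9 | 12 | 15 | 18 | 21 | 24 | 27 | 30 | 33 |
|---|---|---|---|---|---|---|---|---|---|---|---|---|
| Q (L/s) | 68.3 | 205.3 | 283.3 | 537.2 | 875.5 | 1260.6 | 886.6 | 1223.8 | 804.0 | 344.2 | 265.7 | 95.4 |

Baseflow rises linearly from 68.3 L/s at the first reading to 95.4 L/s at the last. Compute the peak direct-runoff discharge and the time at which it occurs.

Subtracting baseflow gives direct-runoff ordinates: 0.00, 134.54, 210.07, 461.51, 797.35, 1179.98, 803.52, 1138.25, 715.99, 253.73, 172.76, 0.00 L/s.
The maximum is 1179.98 L/s, occurring at the reading for t = 15 h.

Q_p = 1179.98 L/s at t = 15 h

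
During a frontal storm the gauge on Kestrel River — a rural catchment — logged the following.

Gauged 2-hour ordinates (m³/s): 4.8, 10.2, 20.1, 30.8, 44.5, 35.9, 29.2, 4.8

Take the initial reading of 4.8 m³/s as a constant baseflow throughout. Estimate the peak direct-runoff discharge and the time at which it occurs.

Subtracting baseflow gives direct-runoff ordinates: 0.0, 5.4, 15.3, 26.0, 39.7, 31.1, 24.4, 0.0 m³/s.
The maximum is 39.7 m³/s, occurring at the reading for t = 8 h.

Q_p = 39.7 m³/s at t = 8 h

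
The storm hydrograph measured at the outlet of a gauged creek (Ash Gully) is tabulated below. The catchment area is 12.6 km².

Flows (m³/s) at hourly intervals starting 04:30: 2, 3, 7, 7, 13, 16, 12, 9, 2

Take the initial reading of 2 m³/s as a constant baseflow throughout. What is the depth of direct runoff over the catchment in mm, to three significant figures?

d ≈ 15.1 mm

Direct runoff: 0.0, 1.0, 5.0, 5.0, 11.0, 14.0, 10.0, 7.0, 0.0 m³/s; ΣQ_DR = 53.00 m³/s.
V = ΣQ_DR · Δt = 53.00 × 3600 s = 1.908 × 10^5 m³.
Over A = 12.6 km², depth = V / A = 15.1 mm.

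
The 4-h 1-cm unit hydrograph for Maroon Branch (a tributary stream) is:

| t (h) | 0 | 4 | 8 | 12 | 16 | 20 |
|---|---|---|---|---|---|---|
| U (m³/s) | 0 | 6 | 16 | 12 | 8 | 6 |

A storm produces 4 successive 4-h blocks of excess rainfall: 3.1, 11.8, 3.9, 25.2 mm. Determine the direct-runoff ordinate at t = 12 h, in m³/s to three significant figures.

By discrete convolution, Q_j = Σ (P_i / 10 mm) · U_{j−i}.
At t = 12 h (j=3): Q = (3.1/10)·12 + (11.8/10)·16 + (3.9/10)·6 + (25.2/10)·0 = 24.9 m³/s.

Q ≈ 24.9 m³/s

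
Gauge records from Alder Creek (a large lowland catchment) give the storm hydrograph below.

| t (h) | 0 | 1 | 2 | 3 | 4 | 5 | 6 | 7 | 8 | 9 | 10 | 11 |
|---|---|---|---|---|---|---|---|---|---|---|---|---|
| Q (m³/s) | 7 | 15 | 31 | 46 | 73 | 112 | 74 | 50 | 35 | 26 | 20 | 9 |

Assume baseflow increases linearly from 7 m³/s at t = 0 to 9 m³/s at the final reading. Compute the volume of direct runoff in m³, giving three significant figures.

V ≈ 1.45 × 10^6 m³

Direct-runoff ordinates (Q − Q_b): 0.00, 7.82, 23.64, 38.45, 65.27, 104.09, 65.91, 41.73, 26.55, 17.36, 11.18, 0.00 m³/s.
ΣQ_DR = 402.0 m³/s.
With Δt = 1 h = 3600 s, V = ΣQ_DR · Δt = 402.0 × 3600 = 1.45 × 10^6 m³.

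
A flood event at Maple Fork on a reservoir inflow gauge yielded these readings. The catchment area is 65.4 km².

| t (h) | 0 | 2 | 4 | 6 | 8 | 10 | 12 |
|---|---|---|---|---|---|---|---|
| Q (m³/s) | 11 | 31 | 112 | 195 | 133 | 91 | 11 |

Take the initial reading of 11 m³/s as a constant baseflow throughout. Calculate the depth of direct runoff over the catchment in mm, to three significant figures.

Direct runoff: 0.0, 20.0, 101.0, 184.0, 122.0, 80.0, 0.0 m³/s; ΣQ_DR = 507.0 m³/s.
V = ΣQ_DR · Δt = 507.0 × 7200 s = 3.650 × 10^6 m³.
Over A = 65.4 km², depth = V / A = 55.8 mm.

d ≈ 55.8 mm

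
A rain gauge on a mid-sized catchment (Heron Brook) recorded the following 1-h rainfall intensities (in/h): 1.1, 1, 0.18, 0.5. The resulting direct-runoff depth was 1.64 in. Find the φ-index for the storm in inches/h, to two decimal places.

φ ≈ 0.32 in/h

Only the 3 blocks with intensity above φ contribute runoff: 1.1, 1, 0.5 in/h.
Σ(I−φ)·Δt = d  ⇒  (1.1+1+0.5 − 3φ)·1 = 1.64
φ = (2.600 − 1.64/1) / 3 = 0.32 in/h.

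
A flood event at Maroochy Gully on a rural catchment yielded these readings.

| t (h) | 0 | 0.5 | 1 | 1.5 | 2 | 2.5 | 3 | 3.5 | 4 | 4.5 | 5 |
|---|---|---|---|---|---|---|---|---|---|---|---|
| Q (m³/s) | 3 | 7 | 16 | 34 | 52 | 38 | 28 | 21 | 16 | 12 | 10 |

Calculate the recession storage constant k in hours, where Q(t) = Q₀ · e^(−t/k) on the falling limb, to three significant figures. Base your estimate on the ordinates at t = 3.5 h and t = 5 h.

k ≈ 2.02 h

On the falling limb, Q drops from 21 to 10 m³/s between t = 3.5 h and t = 5 h (Δt = 1.5 h).
k = −Δt / ln(Q₂/Q₁) = −1.5 / ln(10/21) = 2.02 h.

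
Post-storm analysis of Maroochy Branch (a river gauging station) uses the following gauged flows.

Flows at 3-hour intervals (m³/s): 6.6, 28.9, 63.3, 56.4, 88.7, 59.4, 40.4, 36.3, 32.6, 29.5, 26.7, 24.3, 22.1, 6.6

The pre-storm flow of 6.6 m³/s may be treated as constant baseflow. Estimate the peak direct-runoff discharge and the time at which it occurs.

Subtracting baseflow gives direct-runoff ordinates: 0.0, 22.3, 56.7, 49.8, 82.1, 52.8, 33.8, 29.7, 26.0, 22.9, 20.1, 17.7, 15.5, 0.0 m³/s.
The maximum is 82.1 m³/s, occurring at the reading for t = 12 h.

Q_p = 82.1 m³/s at t = 12 h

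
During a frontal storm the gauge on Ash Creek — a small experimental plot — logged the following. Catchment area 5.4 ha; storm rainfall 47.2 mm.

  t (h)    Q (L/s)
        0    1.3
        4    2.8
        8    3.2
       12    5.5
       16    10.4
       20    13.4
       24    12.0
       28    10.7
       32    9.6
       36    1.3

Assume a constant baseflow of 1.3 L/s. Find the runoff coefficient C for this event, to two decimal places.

ΣQ_DR = 57.20 L/s; V = ΣQ_DR·Δt = 8.237 × 10^5 L.
Runoff depth d = V / A = 15.25 mm.
C = d / P = 15.25 / 47.2 = 0.32.

C ≈ 0.32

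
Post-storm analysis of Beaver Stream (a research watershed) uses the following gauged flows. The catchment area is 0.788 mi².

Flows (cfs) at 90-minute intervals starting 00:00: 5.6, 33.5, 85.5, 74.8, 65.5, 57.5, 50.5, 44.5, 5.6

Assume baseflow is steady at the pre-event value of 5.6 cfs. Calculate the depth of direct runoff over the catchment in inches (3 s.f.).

Direct runoff: 0.0, 27.9, 79.9, 69.2, 59.9, 51.9, 44.9, 38.9, 0.0 cfs; ΣQ_DR = 372.6 cfs.
V = ΣQ_DR · Δt = 372.6 × 5400 s = 2.012 × 10^6 ft³.
Over A = 0.788 mi², depth = V / A = 1.10 in.

d ≈ 1.10 in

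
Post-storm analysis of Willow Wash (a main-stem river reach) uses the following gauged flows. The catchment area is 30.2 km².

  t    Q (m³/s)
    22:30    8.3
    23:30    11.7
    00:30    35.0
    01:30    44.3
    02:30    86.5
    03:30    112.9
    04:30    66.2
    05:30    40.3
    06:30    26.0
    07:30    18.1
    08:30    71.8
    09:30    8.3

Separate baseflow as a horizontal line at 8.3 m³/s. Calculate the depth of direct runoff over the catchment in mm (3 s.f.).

d ≈ 51.2 mm

Direct runoff: 0.0, 3.4, 26.7, 36.0, 78.2, 104.6, 57.9, 32.0, 17.7, 9.8, 63.5, 0.0 m³/s; ΣQ_DR = 429.8 m³/s.
V = ΣQ_DR · Δt = 429.8 × 3600 s = 1.547 × 10^6 m³.
Over A = 30.2 km², depth = V / A = 51.2 mm.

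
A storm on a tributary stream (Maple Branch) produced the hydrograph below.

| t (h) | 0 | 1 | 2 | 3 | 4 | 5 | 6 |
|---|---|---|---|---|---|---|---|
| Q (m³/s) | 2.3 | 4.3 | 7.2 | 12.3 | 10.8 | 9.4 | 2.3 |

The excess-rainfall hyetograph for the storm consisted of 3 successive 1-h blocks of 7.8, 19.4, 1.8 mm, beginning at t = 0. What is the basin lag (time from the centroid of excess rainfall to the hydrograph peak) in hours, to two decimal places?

t_L ≈ 1.71 h

Centroid of excess rainfall: t_c = Σ P_i·t̄_i / ΣP_i = 1.2931 h (block centres at 0.5, 1.5, 2.5 h).
Hydrograph peak occurs at t = 3 h, so basin lag t_L = 3 − 1.2931 = 1.71 h.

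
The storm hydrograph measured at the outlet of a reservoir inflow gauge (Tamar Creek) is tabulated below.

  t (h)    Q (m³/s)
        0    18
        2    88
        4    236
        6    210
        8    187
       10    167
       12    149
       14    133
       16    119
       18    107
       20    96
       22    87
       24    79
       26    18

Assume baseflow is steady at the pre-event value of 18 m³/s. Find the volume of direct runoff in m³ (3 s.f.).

V ≈ 1.04 × 10^7 m³

Direct-runoff ordinates (Q − Q_b): 0.0, 70.0, 218.0, 192.0, 169.0, 149.0, 131.0, 115.0, 101.0, 89.0, 78.0, 69.0, 61.0, 0.0 m³/s.
ΣQ_DR = 1442 m³/s.
With Δt = 2 h = 7200 s, V = ΣQ_DR · Δt = 1442 × 7200 = 1.04 × 10^7 m³.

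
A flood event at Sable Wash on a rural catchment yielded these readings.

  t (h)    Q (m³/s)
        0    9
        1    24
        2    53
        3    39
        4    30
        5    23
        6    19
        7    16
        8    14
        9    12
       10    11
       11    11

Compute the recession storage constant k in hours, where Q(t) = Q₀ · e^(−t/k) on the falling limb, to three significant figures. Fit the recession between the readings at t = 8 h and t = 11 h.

On the falling limb, Q drops from 14 to 11 m³/s between t = 8 h and t = 11 h (Δt = 3 h).
k = −Δt / ln(Q₂/Q₁) = −3 / ln(11/14) = 12.4 h.

k ≈ 12.4 h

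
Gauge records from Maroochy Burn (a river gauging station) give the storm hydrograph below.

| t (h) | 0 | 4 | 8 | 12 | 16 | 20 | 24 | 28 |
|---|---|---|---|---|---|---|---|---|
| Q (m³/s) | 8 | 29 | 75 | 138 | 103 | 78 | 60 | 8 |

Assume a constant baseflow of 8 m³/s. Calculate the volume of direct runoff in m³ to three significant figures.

V ≈ 6.26 × 10^6 m³

Direct-runoff ordinates (Q − Q_b): 0.0, 21.0, 67.0, 130.0, 95.0, 70.0, 52.0, 0.0 m³/s.
ΣQ_DR = 435.0 m³/s.
With Δt = 4 h = 14400 s, V = ΣQ_DR · Δt = 435.0 × 14400 = 6.26 × 10^6 m³.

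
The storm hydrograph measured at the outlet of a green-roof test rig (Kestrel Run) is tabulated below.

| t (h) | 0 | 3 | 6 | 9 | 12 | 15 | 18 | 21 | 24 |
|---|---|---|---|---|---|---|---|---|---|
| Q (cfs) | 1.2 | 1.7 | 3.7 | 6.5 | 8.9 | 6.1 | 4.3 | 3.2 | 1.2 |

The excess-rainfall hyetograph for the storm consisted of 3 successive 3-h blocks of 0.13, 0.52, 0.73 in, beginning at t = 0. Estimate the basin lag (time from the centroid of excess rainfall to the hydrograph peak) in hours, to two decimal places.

t_L ≈ 6.20 h

Centroid of excess rainfall: t_c = Σ P_i·t̄_i / ΣP_i = 5.8043 h (block centres at 1.5, 4.5, 7.5 h).
Hydrograph peak occurs at t = 12 h, so basin lag t_L = 12 − 5.8043 = 6.20 h.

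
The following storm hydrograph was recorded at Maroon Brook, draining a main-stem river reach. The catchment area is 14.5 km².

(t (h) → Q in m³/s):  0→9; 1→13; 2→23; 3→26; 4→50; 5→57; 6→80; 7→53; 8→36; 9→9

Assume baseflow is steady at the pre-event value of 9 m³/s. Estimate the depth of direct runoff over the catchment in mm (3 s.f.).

d ≈ 66.0 mm

Direct runoff: 0.0, 4.0, 14.0, 17.0, 41.0, 48.0, 71.0, 44.0, 27.0, 0.0 m³/s; ΣQ_DR = 266.0 m³/s.
V = ΣQ_DR · Δt = 266.0 × 3600 s = 9.576 × 10^5 m³.
Over A = 14.5 km², depth = V / A = 66.0 mm.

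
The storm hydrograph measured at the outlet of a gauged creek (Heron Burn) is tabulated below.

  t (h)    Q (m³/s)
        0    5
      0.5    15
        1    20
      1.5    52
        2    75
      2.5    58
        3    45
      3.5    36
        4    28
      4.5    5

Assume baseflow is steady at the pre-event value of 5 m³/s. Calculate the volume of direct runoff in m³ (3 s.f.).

Direct-runoff ordinates (Q − Q_b): 0.0, 10.0, 15.0, 47.0, 70.0, 53.0, 40.0, 31.0, 23.0, 0.0 m³/s.
ΣQ_DR = 289.0 m³/s.
With Δt = 0.5 h = 1800 s, V = ΣQ_DR · Δt = 289.0 × 1800 = 5.20 × 10^5 m³.

V ≈ 5.20 × 10^5 m³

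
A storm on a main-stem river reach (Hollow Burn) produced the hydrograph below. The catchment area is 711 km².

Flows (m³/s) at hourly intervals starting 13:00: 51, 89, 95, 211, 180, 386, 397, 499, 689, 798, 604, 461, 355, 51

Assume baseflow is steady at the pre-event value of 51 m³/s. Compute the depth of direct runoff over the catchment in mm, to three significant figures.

d ≈ 21.0 mm

Direct runoff: 0.0, 38.0, 44.0, 160.0, 129.0, 335.0, 346.0, 448.0, 638.0, 747.0, 553.0, 410.0, 304.0, 0.0 m³/s; ΣQ_DR = 4152 m³/s.
V = ΣQ_DR · Δt = 4152 × 3600 s = 1.495 × 10^7 m³.
Over A = 711 km², depth = V / A = 21.0 mm.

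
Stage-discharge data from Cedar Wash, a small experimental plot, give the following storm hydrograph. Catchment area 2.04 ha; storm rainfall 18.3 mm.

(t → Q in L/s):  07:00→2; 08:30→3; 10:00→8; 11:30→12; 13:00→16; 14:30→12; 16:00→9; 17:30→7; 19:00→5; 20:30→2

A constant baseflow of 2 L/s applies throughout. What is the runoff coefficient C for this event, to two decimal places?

C ≈ 0.81

ΣQ_DR = 56.00 L/s; V = ΣQ_DR·Δt = 3.024 × 10^5 L.
Runoff depth d = V / A = 14.82 mm.
C = d / P = 14.82 / 18.3 = 0.81.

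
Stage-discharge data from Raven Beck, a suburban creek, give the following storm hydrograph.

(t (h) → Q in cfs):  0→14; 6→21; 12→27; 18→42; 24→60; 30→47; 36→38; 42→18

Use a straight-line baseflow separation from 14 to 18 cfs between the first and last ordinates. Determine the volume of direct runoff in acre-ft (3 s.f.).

Direct-runoff ordinates (Q − Q_b): 0.00, 6.43, 11.86, 26.29, 43.71, 30.14, 20.57, 0.00 cfs.
ΣQ_DR = 139.0 cfs.
With Δt = 6 h = 21600 s, V = ΣQ_DR · Δt = 139.0 × 21600 = 3.00 × 10^6 ft³ = 68.9 acre-ft.

V ≈ 68.9 acre-ft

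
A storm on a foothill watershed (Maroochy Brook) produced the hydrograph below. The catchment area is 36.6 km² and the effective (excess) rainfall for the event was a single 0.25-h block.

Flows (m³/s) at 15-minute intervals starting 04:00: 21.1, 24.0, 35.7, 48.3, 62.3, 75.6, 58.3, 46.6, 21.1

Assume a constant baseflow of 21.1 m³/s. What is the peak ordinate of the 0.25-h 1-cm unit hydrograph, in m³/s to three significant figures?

Direct runoff: 0.0, 2.9, 14.6, 27.2, 41.2, 54.5, 37.2, 25.5, 0.0 m³/s; ΣQ_DR = 203.1 m³/s, peak = 54.5 m³/s.
Runoff depth d = ΣQ_DR·Δt / A = 203.1 × 900 / (36.6 km²) = 4.994 mm.
The 1-cm UH is the DRH scaled by (10 mm)/d, so U_p = 54.5 × 10/4.994 = 109 m³/s.

U_p ≈ 109 m³/s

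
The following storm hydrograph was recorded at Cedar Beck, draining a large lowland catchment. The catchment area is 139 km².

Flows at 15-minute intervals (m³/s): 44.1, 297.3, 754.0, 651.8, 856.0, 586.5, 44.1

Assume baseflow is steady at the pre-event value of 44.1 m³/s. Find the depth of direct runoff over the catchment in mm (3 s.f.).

Direct runoff: 0.0, 253.2, 709.9, 607.7, 811.9, 542.4, 0.0 m³/s; ΣQ_DR = 2925 m³/s.
V = ΣQ_DR · Δt = 2925 × 900 s = 2.633 × 10^6 m³.
Over A = 139 km², depth = V / A = 18.9 mm.

d ≈ 18.9 mm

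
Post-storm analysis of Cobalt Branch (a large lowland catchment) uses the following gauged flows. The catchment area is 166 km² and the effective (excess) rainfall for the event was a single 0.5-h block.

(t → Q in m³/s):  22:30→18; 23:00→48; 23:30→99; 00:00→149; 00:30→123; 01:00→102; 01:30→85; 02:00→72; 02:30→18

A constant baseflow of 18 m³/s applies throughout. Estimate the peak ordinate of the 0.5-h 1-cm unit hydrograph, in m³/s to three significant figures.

U_p ≈ 219 m³/s

Direct runoff: 0.0, 30.0, 81.0, 131.0, 105.0, 84.0, 67.0, 54.0, 0.0 m³/s; ΣQ_DR = 552.0 m³/s, peak = 131.0 m³/s.
Runoff depth d = ΣQ_DR·Δt / A = 552.0 × 1800 / (166 km²) = 5.986 mm.
The 1-cm UH is the DRH scaled by (10 mm)/d, so U_p = 131.0 × 10/5.986 = 219 m³/s.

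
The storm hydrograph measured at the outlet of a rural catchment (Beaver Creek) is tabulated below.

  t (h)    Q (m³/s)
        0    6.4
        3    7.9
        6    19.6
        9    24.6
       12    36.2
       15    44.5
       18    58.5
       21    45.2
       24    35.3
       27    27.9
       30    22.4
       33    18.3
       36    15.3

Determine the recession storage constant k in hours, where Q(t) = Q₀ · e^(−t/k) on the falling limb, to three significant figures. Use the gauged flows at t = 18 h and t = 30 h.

k ≈ 12.5 h

On the falling limb, Q drops from 58.5 to 22.4 m³/s between t = 18 h and t = 30 h (Δt = 12 h).
k = −Δt / ln(Q₂/Q₁) = −12 / ln(22.4/58.5) = 12.5 h.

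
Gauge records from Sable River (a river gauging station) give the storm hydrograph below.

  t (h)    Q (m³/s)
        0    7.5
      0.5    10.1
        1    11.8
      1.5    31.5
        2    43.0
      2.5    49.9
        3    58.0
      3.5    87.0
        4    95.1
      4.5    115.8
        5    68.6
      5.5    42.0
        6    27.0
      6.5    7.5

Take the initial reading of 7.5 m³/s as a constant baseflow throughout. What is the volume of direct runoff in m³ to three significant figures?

V ≈ 9.90 × 10^5 m³

Direct-runoff ordinates (Q − Q_b): 0.0, 2.6, 4.3, 24.0, 35.5, 42.4, 50.5, 79.5, 87.6, 108.3, 61.1, 34.5, 19.5, 0.0 m³/s.
ΣQ_DR = 549.8 m³/s.
With Δt = 0.5 h = 1800 s, V = ΣQ_DR · Δt = 549.8 × 1800 = 9.90 × 10^5 m³.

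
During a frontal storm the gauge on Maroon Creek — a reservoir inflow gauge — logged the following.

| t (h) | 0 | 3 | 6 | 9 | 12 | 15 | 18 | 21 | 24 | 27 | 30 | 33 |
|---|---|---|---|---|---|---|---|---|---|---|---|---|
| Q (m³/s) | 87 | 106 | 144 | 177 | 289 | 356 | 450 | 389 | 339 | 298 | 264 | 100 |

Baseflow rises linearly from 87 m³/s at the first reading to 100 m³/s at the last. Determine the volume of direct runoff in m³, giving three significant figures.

V ≈ 2.03 × 10^7 m³

Direct-runoff ordinates (Q − Q_b): 0.00, 17.82, 54.64, 86.45, 197.27, 263.09, 355.91, 293.73, 242.55, 200.36, 165.18, 0.00 m³/s.
ΣQ_DR = 1877 m³/s.
With Δt = 3 h = 10800 s, V = ΣQ_DR · Δt = 1877 × 10800 = 2.03 × 10^7 m³.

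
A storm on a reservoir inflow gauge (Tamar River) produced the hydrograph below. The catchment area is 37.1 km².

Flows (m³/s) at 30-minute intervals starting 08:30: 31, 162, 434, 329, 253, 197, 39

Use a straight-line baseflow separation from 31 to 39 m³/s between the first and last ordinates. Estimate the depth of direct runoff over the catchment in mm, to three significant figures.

Direct runoff: 0.00, 129.67, 400.33, 294.00, 216.67, 159.33, 0.00 m³/s; ΣQ_DR = 1200 m³/s.
V = ΣQ_DR · Δt = 1200 × 1800 s = 2.160 × 10^6 m³.
Over A = 37.1 km², depth = V / A = 58.2 mm.

d ≈ 58.2 mm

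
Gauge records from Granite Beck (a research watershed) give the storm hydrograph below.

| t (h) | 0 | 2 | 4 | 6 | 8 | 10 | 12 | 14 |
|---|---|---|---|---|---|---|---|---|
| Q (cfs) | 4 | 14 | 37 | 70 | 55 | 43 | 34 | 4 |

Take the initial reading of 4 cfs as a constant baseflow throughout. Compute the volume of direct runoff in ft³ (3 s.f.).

Direct-runoff ordinates (Q − Q_b): 0.0, 10.0, 33.0, 66.0, 51.0, 39.0, 30.0, 0.0 cfs.
ΣQ_DR = 229.0 cfs.
With Δt = 2 h = 7200 s, V = ΣQ_DR · Δt = 229.0 × 7200 = 1.65 × 10^6 ft³.

V ≈ 1.65 × 10^6 ft³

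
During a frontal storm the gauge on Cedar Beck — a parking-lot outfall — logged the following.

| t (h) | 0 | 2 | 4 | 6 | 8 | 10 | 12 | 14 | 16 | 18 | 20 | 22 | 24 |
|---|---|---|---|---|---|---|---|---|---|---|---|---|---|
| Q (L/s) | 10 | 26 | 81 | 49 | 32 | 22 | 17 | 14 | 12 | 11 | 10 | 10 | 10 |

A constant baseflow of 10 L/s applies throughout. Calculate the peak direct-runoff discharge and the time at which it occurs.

Subtracting baseflow gives direct-runoff ordinates: 0.0, 16.0, 71.0, 39.0, 22.0, 12.0, 7.0, 4.0, 2.0, 1.0, 0.0, 0.0, 0.0 L/s.
The maximum is 71.0 L/s, occurring at the reading for t = 4 h.

Q_p = 71.0 L/s at t = 4 h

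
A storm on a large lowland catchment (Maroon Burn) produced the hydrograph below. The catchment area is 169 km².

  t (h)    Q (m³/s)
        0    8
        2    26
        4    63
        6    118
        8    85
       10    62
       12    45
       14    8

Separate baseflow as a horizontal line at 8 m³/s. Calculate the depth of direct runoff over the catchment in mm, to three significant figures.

Direct runoff: 0.0, 18.0, 55.0, 110.0, 77.0, 54.0, 37.0, 0.0 m³/s; ΣQ_DR = 351.0 m³/s.
V = ΣQ_DR · Δt = 351.0 × 7200 s = 2.527 × 10^6 m³.
Over A = 169 km², depth = V / A = 15.0 mm.

d ≈ 15.0 mm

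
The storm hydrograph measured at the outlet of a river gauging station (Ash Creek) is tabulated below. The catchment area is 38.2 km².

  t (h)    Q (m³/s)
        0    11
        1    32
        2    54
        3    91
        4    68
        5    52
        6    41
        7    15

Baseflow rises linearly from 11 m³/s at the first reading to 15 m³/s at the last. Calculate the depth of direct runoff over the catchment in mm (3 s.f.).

d ≈ 24.5 mm

Direct runoff: 0.00, 20.43, 41.86, 78.29, 54.71, 38.14, 26.57, 0.00 m³/s; ΣQ_DR = 260.0 m³/s.
V = ΣQ_DR · Δt = 260.0 × 3600 s = 9.360 × 10^5 m³.
Over A = 38.2 km², depth = V / A = 24.5 mm.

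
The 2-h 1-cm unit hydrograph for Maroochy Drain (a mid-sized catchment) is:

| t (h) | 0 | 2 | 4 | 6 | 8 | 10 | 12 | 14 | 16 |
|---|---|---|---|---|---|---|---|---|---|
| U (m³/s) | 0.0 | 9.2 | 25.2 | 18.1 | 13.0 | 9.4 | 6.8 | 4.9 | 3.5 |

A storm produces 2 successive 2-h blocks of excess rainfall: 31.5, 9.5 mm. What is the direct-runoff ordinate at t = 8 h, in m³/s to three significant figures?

Q ≈ 58.1 m³/s

By discrete convolution, Q_j = Σ (P_i / 10 mm) · U_{j−i}.
At t = 8 h (j=4): Q = (31.5/10)·13.0 + (9.5/10)·18.1 = 58.1 m³/s.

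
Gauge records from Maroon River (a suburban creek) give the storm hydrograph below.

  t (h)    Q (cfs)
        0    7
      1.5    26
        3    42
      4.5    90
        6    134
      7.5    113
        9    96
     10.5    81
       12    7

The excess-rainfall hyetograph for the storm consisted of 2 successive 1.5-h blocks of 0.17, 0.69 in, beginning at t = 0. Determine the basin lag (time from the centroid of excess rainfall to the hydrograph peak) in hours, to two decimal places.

Centroid of excess rainfall: t_c = Σ P_i·t̄_i / ΣP_i = 1.9535 h (block centres at 0.75, 2.25 h).
Hydrograph peak occurs at t = 6 h, so basin lag t_L = 6 − 1.9535 = 4.05 h.

t_L ≈ 4.05 h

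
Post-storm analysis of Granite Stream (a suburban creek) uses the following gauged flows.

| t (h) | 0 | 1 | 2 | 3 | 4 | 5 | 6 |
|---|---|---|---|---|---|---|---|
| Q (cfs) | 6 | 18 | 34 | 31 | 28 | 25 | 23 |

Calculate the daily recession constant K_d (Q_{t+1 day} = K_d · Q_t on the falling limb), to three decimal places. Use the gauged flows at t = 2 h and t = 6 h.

K_d ≈ 0.096

Between t = 2 h and t = 6 h the flow falls from 34 to 23 cfs over 4×1 h = 4 h.
Per-interval ratio K = (23/34)^(1/4) = 0.9069; K_d = K^(24/1) = 0.096.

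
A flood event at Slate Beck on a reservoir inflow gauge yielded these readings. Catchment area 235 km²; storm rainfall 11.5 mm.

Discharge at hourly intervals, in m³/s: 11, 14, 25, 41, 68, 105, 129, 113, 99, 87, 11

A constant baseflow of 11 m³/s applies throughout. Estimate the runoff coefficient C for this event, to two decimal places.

ΣQ_DR = 582.0 m³/s; V = ΣQ_DR·Δt = 2.095 × 10^6 m³.
Runoff depth d = V / A = 8.916 mm.
C = d / P = 8.916 / 11.5 = 0.78.

C ≈ 0.78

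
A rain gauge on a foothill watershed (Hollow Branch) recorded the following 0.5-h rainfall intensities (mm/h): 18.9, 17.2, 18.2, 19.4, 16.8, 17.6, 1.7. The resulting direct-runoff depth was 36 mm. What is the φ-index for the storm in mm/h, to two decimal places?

Only the 6 blocks with intensity above φ contribute runoff: 18.9, 17.2, 18.2, 19.4, 16.8, 17.6 mm/h.
Σ(I−φ)·Δt = d  ⇒  (18.9+17.2+18.2+19.4+16.8+17.6 − 6φ)·0.5 = 36
φ = (108.1 − 36/0.5) / 6 = 6.02 mm/h.

φ ≈ 6.02 mm/h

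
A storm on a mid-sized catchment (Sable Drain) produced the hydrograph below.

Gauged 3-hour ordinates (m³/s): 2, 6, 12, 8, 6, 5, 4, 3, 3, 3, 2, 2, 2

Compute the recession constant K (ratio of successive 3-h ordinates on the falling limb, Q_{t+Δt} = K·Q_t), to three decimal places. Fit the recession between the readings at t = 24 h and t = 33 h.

K ≈ 0.874

Using the recession-limb readings at t = 24 h and t = 33 h: Q falls from 3 to 2 m³/s over 3 intervals.
K = (Q₂/Q₁)^(1/3) = (2/3)^(1/3) = 0.874.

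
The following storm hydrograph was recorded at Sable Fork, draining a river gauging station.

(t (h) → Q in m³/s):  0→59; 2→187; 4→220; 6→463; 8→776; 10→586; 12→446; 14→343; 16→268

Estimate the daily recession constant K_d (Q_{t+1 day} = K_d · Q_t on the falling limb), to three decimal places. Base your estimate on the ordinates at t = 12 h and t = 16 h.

Between t = 12 h and t = 16 h the flow falls from 446 to 268 m³/s over 2×2 h = 4 h.
Per-interval ratio K = (268/446)^(1/2) = 0.7752; K_d = K^(24/2) = 0.047.

K_d ≈ 0.047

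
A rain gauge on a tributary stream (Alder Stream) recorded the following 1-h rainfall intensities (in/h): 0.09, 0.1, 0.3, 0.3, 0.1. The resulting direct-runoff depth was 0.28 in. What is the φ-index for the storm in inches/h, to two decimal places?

φ ≈ 0.16 in/h

Only the 2 blocks with intensity above φ contribute runoff: 0.3, 0.3 in/h.
Σ(I−φ)·Δt = d  ⇒  (0.3+0.3 − 2φ)·1 = 0.28
φ = (0.6000 − 0.28/1) / 2 = 0.16 in/h.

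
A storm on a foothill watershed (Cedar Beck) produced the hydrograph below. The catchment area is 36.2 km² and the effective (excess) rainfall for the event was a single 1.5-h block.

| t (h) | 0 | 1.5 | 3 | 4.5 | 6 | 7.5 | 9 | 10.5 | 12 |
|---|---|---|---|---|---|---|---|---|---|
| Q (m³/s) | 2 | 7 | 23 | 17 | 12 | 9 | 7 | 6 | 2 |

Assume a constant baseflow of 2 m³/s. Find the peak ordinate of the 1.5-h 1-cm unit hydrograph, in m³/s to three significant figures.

Direct runoff: 0.0, 5.0, 21.0, 15.0, 10.0, 7.0, 5.0, 4.0, 0.0 m³/s; ΣQ_DR = 67.00 m³/s, peak = 21.0 m³/s.
Runoff depth d = ΣQ_DR·Δt / A = 67.00 × 5400 / (36.2 km²) = 9.994 mm.
The 1-cm UH is the DRH scaled by (10 mm)/d, so U_p = 21.0 × 10/9.994 = 21.0 m³/s.

U_p ≈ 21.0 m³/s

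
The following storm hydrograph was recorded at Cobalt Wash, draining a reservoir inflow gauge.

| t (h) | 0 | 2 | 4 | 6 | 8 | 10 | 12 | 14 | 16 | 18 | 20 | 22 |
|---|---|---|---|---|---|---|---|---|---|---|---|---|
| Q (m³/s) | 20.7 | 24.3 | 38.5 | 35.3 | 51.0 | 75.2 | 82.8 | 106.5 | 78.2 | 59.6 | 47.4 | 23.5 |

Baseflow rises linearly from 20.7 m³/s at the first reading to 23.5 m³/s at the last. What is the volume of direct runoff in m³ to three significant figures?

V ≈ 2.72 × 10^6 m³

Direct-runoff ordinates (Q − Q_b): 0.00, 3.35, 17.29, 13.84, 29.28, 53.23, 60.57, 84.02, 55.46, 36.61, 24.15, 0.00 m³/s.
ΣQ_DR = 377.8 m³/s.
With Δt = 2 h = 7200 s, V = ΣQ_DR · Δt = 377.8 × 7200 = 2.72 × 10^6 m³.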